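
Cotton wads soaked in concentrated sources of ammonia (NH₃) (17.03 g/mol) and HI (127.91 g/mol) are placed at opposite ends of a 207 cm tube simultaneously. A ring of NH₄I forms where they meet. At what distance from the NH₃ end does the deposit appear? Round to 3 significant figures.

152 cm

Graham's law gives d_NH₃/d_HI = rate_NH₃/rate_HI = √(M_HI/M_NH₃) = √(127.91/17.03) = 2.741.
With d_NH₃ + d_HI = 207 cm, d_HI = 207/(1 + 2.741) = 55.34 cm.
d_NH₃ = 207 − 55.34 = 152 cm.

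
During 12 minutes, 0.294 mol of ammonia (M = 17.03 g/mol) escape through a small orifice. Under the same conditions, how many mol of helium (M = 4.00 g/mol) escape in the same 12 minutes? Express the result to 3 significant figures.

Graham's law gives rate_He/rate_NH₃ = √(M_NH₃/M_He) = √(17.03/4.00) = √4.258 = 2.063.
So the amount for He is 0.294 × 2.063 = 0.607 mol.

0.607 mol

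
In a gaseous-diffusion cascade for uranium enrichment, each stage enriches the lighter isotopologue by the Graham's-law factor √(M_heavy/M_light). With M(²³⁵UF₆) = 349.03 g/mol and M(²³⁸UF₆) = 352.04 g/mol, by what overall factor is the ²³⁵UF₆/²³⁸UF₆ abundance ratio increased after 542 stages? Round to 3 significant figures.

10.2

After 542 stages the ratio has grown by (√(352.04/349.03))^542 = (352.04/349.03)^(542/2).
= 1.00862^271 = 10.2.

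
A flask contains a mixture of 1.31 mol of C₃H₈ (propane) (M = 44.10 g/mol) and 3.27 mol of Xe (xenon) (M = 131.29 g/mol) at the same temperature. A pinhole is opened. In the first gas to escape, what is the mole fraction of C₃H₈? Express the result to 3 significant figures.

0.409

Effusion rate of each component ∝ n_i/√M_i (partial pressure × 1/√M).
So x_C₃H₈ in the escaping gas = (n_C₃H₈/√M_C₃H₈) / Σ(n_i/√M_i)
= (1.31/√44.10) / (1.31/√44.10 + 3.27/√131.29) = 0.1973/(0.1973 + 0.2854) = 0.409.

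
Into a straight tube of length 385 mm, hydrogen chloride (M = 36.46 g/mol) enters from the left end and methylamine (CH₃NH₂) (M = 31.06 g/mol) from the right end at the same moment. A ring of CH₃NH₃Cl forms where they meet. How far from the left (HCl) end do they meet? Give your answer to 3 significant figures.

Distances travelled in equal time are proportional to diffusion rates, so d_HCl/d_CH₃NH₂ = √(M_CH₃NH₂/M_HCl) = √(31.06/36.46) = 0.9230.
With d_HCl + d_CH₃NH₂ = 385 mm, d_CH₃NH₂ = 385/(1 + 0.9230) = 200.2 mm.
d_HCl = 385 − 200.2 = 185 mm.

185 mm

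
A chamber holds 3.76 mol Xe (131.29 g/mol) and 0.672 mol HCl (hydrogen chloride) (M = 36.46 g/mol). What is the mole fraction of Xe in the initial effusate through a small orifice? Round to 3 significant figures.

Effusion rate of each component ∝ n_i/√M_i (partial pressure × 1/√M).
x_Xe(eff) = (n_Xe/√M_Xe) / (n_Xe/√M_Xe + n_HCl/√M_HCl)
= (3.76/√131.29) / (3.76/√131.29 + 0.672/√36.46) = 0.3281/(0.3281 + 0.1113) = 0.747.

0.747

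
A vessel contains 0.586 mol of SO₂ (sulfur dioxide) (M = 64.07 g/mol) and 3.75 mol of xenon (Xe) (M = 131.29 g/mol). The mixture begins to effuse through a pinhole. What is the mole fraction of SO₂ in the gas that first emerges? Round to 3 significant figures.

Each component's effusion rate ∝ (its partial pressure)·(1/√M) ∝ n_i/√M_i.
So x_SO₂ in the escaping gas = (n_SO₂/√M_SO₂) / Σ(n_i/√M_i)
= (0.586/√64.07) / (0.586/√64.07 + 3.75/√131.29) = 0.07321/(0.07321 + 0.3273) = 0.183.

0.183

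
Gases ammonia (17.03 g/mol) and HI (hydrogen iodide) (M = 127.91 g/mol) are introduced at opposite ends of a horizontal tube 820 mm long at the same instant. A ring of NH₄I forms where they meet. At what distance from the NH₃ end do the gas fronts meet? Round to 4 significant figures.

The fronts meet when d_NH₃ + d_HI = L with d_NH₃/d_HI = √(M_HI/M_NH₃) (Graham's law). Here √(M_HI/M_NH₃) = √(127.91/17.03) = 2.741.
With d_NH₃ + d_HI = 820 mm, d_HI = 820/(1 + 2.741) = 219.2 mm.
d_NH₃ = 820 − 219.2 = 600.8 mm.

600.8 mm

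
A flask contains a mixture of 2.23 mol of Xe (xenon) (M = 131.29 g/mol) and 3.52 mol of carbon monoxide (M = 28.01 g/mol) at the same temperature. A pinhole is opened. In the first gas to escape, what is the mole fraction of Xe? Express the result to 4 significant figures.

Each component's effusion rate ∝ (its partial pressure)·(1/√M) ∝ n_i/√M_i.
So x_Xe in the escaping gas = (n_Xe/√M_Xe) / Σ(n_i/√M_i)
= (2.23/√131.29) / (2.23/√131.29 + 3.52/√28.01) = 0.1946/(0.1946 + 0.6651) = 0.2264.

0.2264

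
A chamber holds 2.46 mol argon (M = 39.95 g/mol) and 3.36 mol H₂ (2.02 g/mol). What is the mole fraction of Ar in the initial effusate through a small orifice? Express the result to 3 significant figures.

0.141

Effusion rate of each component ∝ n_i/√M_i (partial pressure × 1/√M).
x_Ar(eff) = (n_Ar/√M_Ar) / (n_Ar/√M_Ar + n_H₂/√M_H₂)
= (2.46/√39.95) / (2.46/√39.95 + 3.36/√2.02) = 0.3892/(0.3892 + 2.364) = 0.141.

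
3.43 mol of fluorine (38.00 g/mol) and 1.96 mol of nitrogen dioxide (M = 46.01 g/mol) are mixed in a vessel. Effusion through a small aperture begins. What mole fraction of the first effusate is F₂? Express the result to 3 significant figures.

0.658

The effusion rate of species i is ∝ p_i/√M_i ∝ n_i/√M_i.
So x_F₂ in the escaping gas = (n_F₂/√M_F₂) / Σ(n_i/√M_i)
= (3.43/√38.00) / (3.43/√38.00 + 1.96/√46.01) = 0.5564/(0.5564 + 0.2890) = 0.658.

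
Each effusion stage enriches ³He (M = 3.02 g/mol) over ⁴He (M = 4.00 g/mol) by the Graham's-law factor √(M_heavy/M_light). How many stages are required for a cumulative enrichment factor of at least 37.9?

With α = √(4.00/3.02) per stage, ln α = ½ ln(1.32450) = 0.1405.
Need α^N ≥ 37.9 ⇒ N ≥ ln(37.9) / ln α = 3.635 / 0.1405 = 25.87.
So at least 26 stages are needed.

26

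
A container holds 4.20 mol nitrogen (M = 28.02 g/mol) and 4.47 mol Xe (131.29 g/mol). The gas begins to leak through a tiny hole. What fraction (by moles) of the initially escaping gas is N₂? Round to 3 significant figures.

0.670

Each component's effusion rate ∝ (its partial pressure)·(1/√M) ∝ n_i/√M_i.
x_N₂(eff) = (n_N₂/√M_N₂) / (n_N₂/√M_N₂ + n_Xe/√M_Xe)
= (4.20/√28.02) / (4.20/√28.02 + 4.47/√131.29) = 0.7934/(0.7934 + 0.3901) = 0.670.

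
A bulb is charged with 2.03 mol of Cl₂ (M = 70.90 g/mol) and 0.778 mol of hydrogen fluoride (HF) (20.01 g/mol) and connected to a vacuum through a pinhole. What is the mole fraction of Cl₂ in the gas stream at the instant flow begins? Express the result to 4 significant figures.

0.5809

The effusion rate of species i is ∝ p_i/√M_i ∝ n_i/√M_i.
x_Cl₂(eff) = (n_Cl₂/√M_Cl₂) / (n_Cl₂/√M_Cl₂ + n_HF/√M_HF)
= (2.03/√70.90) / (2.03/√70.90 + 0.778/√20.01) = 0.2411/(0.2411 + 0.1739) = 0.5809.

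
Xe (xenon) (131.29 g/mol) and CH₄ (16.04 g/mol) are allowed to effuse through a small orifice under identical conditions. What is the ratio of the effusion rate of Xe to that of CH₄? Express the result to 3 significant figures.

0.350

Graham's law gives rate_Xe/rate_CH₄ = √(M_CH₄/M_Xe) = √(16.04/131.29) = √0.1222 = 0.350.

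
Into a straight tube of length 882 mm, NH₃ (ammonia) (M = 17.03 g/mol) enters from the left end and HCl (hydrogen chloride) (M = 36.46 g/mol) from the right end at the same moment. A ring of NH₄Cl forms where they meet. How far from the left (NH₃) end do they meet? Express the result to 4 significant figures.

Graham's law gives d_NH₃/d_HCl = rate_NH₃/rate_HCl = √(M_HCl/M_NH₃) = √(36.46/17.03) = 1.463.
With d_NH₃ + d_HCl = 882 mm, d_HCl = 882/(1 + 1.463) = 358.1 mm.
d_NH₃ = 882 − 358.1 = 523.9 mm.

523.9 mm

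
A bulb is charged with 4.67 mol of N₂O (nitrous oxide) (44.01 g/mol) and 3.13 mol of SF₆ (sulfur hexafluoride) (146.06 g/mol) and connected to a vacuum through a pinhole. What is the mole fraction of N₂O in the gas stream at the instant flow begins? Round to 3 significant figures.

0.731

Each component's effusion rate ∝ (its partial pressure)·(1/√M) ∝ n_i/√M_i.
x_N₂O(eff) = (n_N₂O/√M_N₂O) / (n_N₂O/√M_N₂O + n_SF₆/√M_SF₆)
= (4.67/√44.01) / (4.67/√44.01 + 3.13/√146.06) = 0.7039/(0.7039 + 0.2590) = 0.731.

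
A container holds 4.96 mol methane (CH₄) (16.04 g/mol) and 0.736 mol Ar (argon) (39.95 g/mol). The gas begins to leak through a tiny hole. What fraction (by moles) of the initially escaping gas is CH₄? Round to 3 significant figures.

Rate_i ∝ x_i/√M_i (Graham's law weighted by mole fraction), so the effusate composition follows n_i/√M_i.
Mole fraction of CH₄ in the effusate = (n_CH₄/√M_CH₄) / (n_CH₄/√M_CH₄ + n_Ar/√M_Ar)
= (4.96/√16.04) / (4.96/√16.04 + 0.736/√39.95) = 1.238/(1.238 + 0.1164) = 0.914.

0.914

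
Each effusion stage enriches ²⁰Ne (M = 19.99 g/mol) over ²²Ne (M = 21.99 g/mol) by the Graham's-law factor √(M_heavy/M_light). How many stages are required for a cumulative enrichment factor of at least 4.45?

Single-stage factor α = √(21.99/19.99), so ln α = ½ ln(1.10005) = 0.04768.
Need α^N ≥ 4.45 ⇒ N ≥ ln(4.45) / ln α = 1.493 / 0.04768 = 31.31.
So at least 32 stages are needed.

32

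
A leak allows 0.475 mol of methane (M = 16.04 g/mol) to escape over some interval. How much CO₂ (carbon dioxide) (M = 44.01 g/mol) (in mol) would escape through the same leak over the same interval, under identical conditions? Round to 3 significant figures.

0.287 mol

Graham's law gives rate_CO₂/rate_CH₄ = √(M_CH₄/M_CO₂) = √(16.04/44.01) = √0.3645 = 0.6037.
So the amount for CO₂ is 0.475 × 0.6037 = 0.287 mol.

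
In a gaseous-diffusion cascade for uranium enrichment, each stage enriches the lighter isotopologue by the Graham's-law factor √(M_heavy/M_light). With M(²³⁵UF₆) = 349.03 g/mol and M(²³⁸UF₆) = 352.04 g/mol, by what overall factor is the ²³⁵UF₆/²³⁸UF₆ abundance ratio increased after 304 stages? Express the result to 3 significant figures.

After 304 stages the ratio has grown by (√(352.04/349.03))^304 = (352.04/349.03)^(304/2).
= 1.00862^152 = 3.69.

3.69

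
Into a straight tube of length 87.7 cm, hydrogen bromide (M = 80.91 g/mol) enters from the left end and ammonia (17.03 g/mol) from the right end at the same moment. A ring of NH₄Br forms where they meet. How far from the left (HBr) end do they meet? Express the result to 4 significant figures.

27.58 cm

Graham's law gives d_HBr/d_NH₃ = rate_HBr/rate_NH₃ = √(M_NH₃/M_HBr) = √(17.03/80.91) = 0.4588.
With d_HBr + d_NH₃ = 87.7 cm, d_NH₃ = 87.7/(1 + 0.4588) = 60.12 cm.
d_HBr = 87.7 − 60.12 = 27.58 cm.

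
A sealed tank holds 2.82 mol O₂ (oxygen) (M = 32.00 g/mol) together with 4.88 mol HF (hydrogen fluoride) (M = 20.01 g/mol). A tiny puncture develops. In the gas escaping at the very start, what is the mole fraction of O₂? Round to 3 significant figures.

0.314

The effusion rate of species i is ∝ p_i/√M_i ∝ n_i/√M_i.
So x_O₂ in the escaping gas = (n_O₂/√M_O₂) / Σ(n_i/√M_i)
= (2.82/√32.00) / (2.82/√32.00 + 4.88/√20.01) = 0.4985/(0.4985 + 1.091) = 0.314.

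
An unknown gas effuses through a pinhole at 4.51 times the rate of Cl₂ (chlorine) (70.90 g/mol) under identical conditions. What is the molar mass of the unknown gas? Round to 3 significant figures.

3.49 g/mol

Since effusion rate ∝ 1/√M, rate_X/rate_Cl₂ = √(M_Cl₂/M_X).
4.51 = √(70.90/M_X)
M_X = 70.90 / 4.51² = 70.90 / 20.34 = 3.49 g/mol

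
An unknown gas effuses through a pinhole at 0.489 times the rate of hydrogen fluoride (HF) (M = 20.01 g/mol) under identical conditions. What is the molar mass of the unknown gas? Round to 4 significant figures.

From Graham's law, rate_X/rate_HF = √(M_HF/M_X).
0.489 = √(20.01/M_X)
M_X = 20.01 / 0.489² = 20.01 / 0.2391 = 83.68 g/mol

83.68 g/mol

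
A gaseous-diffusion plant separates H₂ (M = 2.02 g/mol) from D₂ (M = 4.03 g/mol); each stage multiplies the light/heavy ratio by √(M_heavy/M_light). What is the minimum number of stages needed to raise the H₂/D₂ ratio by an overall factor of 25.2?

10

With α = √(4.03/2.02) per stage, ln α = ½ ln(1.99505) = 0.3453.
Need α^N ≥ 25.2 ⇒ N ≥ ln(25.2) / ln α = 3.227 / 0.3453 = 9.34.
Minimum whole number of stages: N = 10.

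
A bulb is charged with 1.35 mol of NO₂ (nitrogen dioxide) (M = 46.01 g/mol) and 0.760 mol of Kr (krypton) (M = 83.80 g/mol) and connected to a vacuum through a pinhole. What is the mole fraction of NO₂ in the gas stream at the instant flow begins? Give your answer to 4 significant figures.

0.7056

Each component's effusion rate ∝ (its partial pressure)·(1/√M) ∝ n_i/√M_i.
Mole fraction of NO₂ in the effusate = (n_NO₂/√M_NO₂) / (n_NO₂/√M_NO₂ + n_Kr/√M_Kr)
= (1.35/√46.01) / (1.35/√46.01 + 0.760/√83.80) = 0.1990/(0.1990 + 0.08302) = 0.7056.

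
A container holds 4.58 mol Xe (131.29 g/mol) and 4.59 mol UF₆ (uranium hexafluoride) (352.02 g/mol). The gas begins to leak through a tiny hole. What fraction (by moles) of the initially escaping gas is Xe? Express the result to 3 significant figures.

0.620

Rate_i ∝ x_i/√M_i (Graham's law weighted by mole fraction), so the effusate composition follows n_i/√M_i.
Mole fraction of Xe in the effusate = (n_Xe/√M_Xe) / (n_Xe/√M_Xe + n_UF₆/√M_UF₆)
= (4.58/√131.29) / (4.58/√131.29 + 4.59/√352.02) = 0.3997/(0.3997 + 0.2446) = 0.620.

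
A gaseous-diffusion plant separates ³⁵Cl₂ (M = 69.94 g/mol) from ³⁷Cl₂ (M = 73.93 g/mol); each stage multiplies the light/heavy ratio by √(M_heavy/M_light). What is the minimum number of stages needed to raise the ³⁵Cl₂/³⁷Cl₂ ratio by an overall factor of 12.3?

Single-stage factor α = √(73.93/69.94), so ln α = ½ ln(1.05705) = 0.02774.
Need α^N ≥ 12.3 ⇒ N ≥ ln(12.3) / ln α = 2.510 / 0.02774 = 90.47.
So at least 91 stages are needed.

91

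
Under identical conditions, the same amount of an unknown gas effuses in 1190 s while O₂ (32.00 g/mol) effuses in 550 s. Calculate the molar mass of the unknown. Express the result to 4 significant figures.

Since effusion rate ∝ 1/√M, t_X/t_O₂ = √(M_X/M_O₂).
1190/550 = 2.164 = √(M_X/32.00)
M_X = 32.00 × 2.164² = 32.00 × 4.681 = 149.8 g/mol

149.8 g/mol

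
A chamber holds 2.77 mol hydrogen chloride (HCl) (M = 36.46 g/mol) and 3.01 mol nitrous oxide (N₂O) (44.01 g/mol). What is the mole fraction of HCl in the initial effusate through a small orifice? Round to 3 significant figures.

Each component's effusion rate ∝ (its partial pressure)·(1/√M) ∝ n_i/√M_i.
So x_HCl in the escaping gas = (n_HCl/√M_HCl) / Σ(n_i/√M_i)
= (2.77/√36.46) / (2.77/√36.46 + 3.01/√44.01) = 0.4587/(0.4587 + 0.4537) = 0.503.

0.503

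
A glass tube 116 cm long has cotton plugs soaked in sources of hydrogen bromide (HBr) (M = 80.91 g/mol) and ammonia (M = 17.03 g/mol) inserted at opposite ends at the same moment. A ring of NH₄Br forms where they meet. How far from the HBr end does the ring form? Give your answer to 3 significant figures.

36.5 cm

Graham's law gives d_HBr/d_NH₃ = rate_HBr/rate_NH₃ = √(M_NH₃/M_HBr) = √(17.03/80.91) = 0.4588.
With d_HBr + d_NH₃ = 116 cm, d_NH₃ = 116/(1 + 0.4588) = 79.52 cm.
d_HBr = 116 − 79.52 = 36.5 cm.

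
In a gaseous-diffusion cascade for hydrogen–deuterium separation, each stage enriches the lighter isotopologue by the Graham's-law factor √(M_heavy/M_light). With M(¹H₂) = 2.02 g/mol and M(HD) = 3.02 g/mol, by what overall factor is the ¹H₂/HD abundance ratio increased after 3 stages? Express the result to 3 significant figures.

After 3 stages the ratio has grown by (√(3.02/2.02))^3 = (3.02/2.02)^(3/2).
= 1.49505^(3/2) = 1.83.

1.83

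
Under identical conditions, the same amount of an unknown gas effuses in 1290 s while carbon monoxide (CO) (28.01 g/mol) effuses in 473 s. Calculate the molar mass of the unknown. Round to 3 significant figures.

From Graham's law, t_X/t_CO = √(M_X/M_CO).
1290/473 = 2.727 = √(M_X/28.01)
M_X = 28.01 × 2.727² = 28.01 × 7.438 = 208 g/mol

208 g/mol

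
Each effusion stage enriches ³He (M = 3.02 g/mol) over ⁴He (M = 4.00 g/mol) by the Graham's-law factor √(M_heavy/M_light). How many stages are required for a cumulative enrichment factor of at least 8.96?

Single-stage factor α = √(4.00/3.02), so ln α = ½ ln(1.32450) = 0.1405.
Need α^N ≥ 8.96 ⇒ N ≥ ln(8.96) / ln α = 2.193 / 0.1405 = 15.60.
Rounding up, N = 16 stages.

16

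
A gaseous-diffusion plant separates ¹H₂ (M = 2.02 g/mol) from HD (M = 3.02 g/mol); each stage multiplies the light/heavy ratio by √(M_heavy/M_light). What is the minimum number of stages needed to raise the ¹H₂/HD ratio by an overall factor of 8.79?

11

Single-stage factor α = √(3.02/2.02), so ln α = ½ ln(1.49505) = 0.2011.
Need α^N ≥ 8.79 ⇒ N ≥ ln(8.79) / ln α = 2.174 / 0.2011 = 10.81.
So at least 11 stages are needed.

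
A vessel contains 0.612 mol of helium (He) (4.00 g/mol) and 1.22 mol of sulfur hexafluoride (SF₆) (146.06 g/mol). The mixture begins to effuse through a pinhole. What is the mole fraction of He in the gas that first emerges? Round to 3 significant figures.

Each component's effusion rate ∝ (its partial pressure)·(1/√M) ∝ n_i/√M_i.
x_He(eff) = (n_He/√M_He) / (n_He/√M_He + n_SF₆/√M_SF₆)
= (0.612/√4.00) / (0.612/√4.00 + 1.22/√146.06) = 0.3060/(0.3060 + 0.1009) = 0.752.

0.752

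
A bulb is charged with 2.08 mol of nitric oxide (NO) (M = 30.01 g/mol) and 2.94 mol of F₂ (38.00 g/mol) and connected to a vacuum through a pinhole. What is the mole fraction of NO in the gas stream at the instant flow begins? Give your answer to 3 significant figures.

Rate_i ∝ x_i/√M_i (Graham's law weighted by mole fraction), so the effusate composition follows n_i/√M_i.
x_NO(eff) = (n_NO/√M_NO) / (n_NO/√M_NO + n_F₂/√M_F₂)
= (2.08/√30.01) / (2.08/√30.01 + 2.94/√38.00) = 0.3797/(0.3797 + 0.4769) = 0.443.

0.443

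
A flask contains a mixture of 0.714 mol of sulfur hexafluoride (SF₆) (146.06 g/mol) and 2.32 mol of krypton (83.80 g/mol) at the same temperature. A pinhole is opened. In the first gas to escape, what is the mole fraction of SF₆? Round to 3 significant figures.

0.189

Effusion rate of each component ∝ n_i/√M_i (partial pressure × 1/√M).
Mole fraction of SF₆ in the effusate = (n_SF₆/√M_SF₆) / (n_SF₆/√M_SF₆ + n_Kr/√M_Kr)
= (0.714/√146.06) / (0.714/√146.06 + 2.32/√83.80) = 0.05908/(0.05908 + 0.2534) = 0.189.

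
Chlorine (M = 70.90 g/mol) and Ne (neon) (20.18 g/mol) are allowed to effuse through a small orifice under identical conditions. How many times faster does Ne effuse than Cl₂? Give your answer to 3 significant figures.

From Graham's law, rate_Ne/rate_Cl₂ = √(M_Cl₂/M_Ne) = √(70.90/20.18) = √3.513 = 1.87.

1.87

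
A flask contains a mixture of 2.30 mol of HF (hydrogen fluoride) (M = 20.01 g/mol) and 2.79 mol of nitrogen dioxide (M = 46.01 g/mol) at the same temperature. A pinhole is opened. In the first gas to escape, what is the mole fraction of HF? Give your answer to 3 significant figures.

0.556

Rate_i ∝ x_i/√M_i (Graham's law weighted by mole fraction), so the effusate composition follows n_i/√M_i.
So x_HF in the escaping gas = (n_HF/√M_HF) / Σ(n_i/√M_i)
= (2.30/√20.01) / (2.30/√20.01 + 2.79/√46.01) = 0.5142/(0.5142 + 0.4113) = 0.556.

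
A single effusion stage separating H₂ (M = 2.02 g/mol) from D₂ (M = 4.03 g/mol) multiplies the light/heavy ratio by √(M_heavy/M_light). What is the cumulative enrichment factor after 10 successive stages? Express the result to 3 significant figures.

Each stage multiplies the ratio by α = √(4.03/2.02), so after 10 stages the overall factor is α^10 = (4.03/2.02)^(10/2).
= 1.99505^5 = 31.6.

31.6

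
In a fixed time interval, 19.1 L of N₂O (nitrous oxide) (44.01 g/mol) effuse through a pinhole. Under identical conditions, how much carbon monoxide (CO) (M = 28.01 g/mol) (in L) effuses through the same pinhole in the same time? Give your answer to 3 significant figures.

23.9 L

Graham's law gives rate_CO/rate_N₂O = √(M_N₂O/M_CO) = √(44.01/28.01) = √1.571 = 1.253.
So the volume for CO is 19.1 × 1.253 = 23.9 L.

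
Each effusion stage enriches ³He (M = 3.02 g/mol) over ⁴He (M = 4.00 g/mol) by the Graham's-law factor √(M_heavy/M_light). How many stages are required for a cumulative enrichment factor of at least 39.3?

27

With α = √(4.00/3.02) per stage, ln α = ½ ln(1.32450) = 0.1405.
Need α^N ≥ 39.3 ⇒ N ≥ ln(39.3) / ln α = 3.671 / 0.1405 = 26.13.
Minimum whole number of stages: N = 27.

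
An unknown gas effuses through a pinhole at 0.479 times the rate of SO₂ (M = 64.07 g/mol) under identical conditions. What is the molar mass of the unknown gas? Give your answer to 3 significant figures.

By Graham's law, rate_X/rate_SO₂ = √(M_SO₂/M_X).
0.479 = √(64.07/M_X)
M_X = 64.07 / 0.479² = 64.07 / 0.2294 = 279 g/mol

279 g/mol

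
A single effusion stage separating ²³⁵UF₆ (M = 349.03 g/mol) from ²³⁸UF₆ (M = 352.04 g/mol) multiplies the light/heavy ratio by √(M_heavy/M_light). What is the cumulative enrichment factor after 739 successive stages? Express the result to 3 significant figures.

23.9

Each stage multiplies the ratio by α = √(352.04/349.03), so after 739 stages the overall factor is α^739 = (352.04/349.03)^(739/2).
= 1.00862^(739/2) = 23.9.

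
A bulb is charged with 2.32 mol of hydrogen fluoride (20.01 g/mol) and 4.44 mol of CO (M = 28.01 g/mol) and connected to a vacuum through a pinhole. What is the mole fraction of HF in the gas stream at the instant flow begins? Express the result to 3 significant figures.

0.382

Rate_i ∝ x_i/√M_i (Graham's law weighted by mole fraction), so the effusate composition follows n_i/√M_i.
x_HF(eff) = (n_HF/√M_HF) / (n_HF/√M_HF + n_CO/√M_CO)
= (2.32/√20.01) / (2.32/√20.01 + 4.44/√28.01) = 0.5186/(0.5186 + 0.8389) = 0.382.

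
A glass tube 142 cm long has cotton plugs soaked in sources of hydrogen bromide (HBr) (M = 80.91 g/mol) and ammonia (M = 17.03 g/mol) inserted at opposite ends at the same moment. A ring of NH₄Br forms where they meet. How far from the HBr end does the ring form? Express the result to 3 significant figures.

In equal time, each gas travels a distance ∝ its rate ∝ 1/√M, so d_HBr/d_NH₃ = √(M_NH₃/M_HBr) = √(17.03/80.91) = 0.4588.
With d_HBr + d_NH₃ = 142 cm, d_NH₃ = 142/(1 + 0.4588) = 97.34 cm.
d_HBr = 142 − 97.34 = 44.7 cm.

44.7 cm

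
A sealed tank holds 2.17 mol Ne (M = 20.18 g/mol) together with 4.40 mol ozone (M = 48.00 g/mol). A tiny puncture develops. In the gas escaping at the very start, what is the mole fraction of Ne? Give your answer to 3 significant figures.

The effusion rate of species i is ∝ p_i/√M_i ∝ n_i/√M_i.
x_Ne(eff) = (n_Ne/√M_Ne) / (n_Ne/√M_Ne + n_O₃/√M_O₃)
= (2.17/√20.18) / (2.17/√20.18 + 4.40/√48.00) = 0.4831/(0.4831 + 0.6351) = 0.432.

0.432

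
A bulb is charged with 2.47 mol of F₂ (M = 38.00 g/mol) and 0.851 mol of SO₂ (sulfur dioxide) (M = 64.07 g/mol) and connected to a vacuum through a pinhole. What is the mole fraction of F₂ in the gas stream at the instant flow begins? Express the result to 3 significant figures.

0.790

Each component's effusion rate ∝ (its partial pressure)·(1/√M) ∝ n_i/√M_i.
So x_F₂ in the escaping gas = (n_F₂/√M_F₂) / Σ(n_i/√M_i)
= (2.47/√38.00) / (2.47/√38.00 + 0.851/√64.07) = 0.4007/(0.4007 + 0.1063) = 0.790.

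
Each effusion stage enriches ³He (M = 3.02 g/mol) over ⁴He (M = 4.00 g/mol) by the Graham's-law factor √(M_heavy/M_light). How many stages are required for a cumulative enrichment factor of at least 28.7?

24

With α = √(4.00/3.02) per stage, ln α = ½ ln(1.32450) = 0.1405.
Need α^N ≥ 28.7 ⇒ N ≥ ln(28.7) / ln α = 3.357 / 0.1405 = 23.89.
So at least 24 stages are needed.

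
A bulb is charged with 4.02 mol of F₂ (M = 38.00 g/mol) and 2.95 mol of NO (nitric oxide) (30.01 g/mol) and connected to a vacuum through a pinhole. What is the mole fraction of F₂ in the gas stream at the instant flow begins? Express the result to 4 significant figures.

0.5477

Each component's effusion rate ∝ (its partial pressure)·(1/√M) ∝ n_i/√M_i.
x_F₂(eff) = (n_F₂/√M_F₂) / (n_F₂/√M_F₂ + n_NO/√M_NO)
= (4.02/√38.00) / (4.02/√38.00 + 2.95/√30.01) = 0.6521/(0.6521 + 0.5385) = 0.5477.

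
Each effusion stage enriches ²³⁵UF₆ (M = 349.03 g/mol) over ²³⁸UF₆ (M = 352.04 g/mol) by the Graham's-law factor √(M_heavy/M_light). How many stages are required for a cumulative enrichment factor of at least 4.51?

351

Per stage α = (352.04/349.03)^(1/2) = 1.00862^0.5, giving ln α = 0.004293.
Need α^N ≥ 4.51 ⇒ N ≥ ln(4.51) / ln α = 1.506 / 0.004293 = 350.83.
Minimum whole number of stages: N = 351.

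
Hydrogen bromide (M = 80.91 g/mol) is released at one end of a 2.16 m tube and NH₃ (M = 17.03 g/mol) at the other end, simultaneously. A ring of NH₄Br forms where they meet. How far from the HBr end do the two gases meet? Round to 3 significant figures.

0.679 m

In equal time, each gas travels a distance ∝ its rate ∝ 1/√M, so d_HBr/d_NH₃ = √(M_NH₃/M_HBr) = √(17.03/80.91) = 0.4588.
With d_HBr + d_NH₃ = 2.16 m, d_NH₃ = 2.16/(1 + 0.4588) = 1.481 m.
d_HBr = 2.16 − 1.481 = 0.679 m.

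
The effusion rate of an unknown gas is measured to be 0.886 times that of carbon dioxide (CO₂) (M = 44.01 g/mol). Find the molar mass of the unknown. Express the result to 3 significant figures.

By Graham's law, rate_X/rate_CO₂ = √(M_CO₂/M_X).
0.886 = √(44.01/M_X)
M_X = 44.01 / 0.886² = 44.01 / 0.7850 = 56.1 g/mol

56.1 g/mol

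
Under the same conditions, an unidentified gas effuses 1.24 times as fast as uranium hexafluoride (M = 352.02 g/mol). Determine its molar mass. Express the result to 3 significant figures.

229 g/mol

By Graham's law, rate_X/rate_UF₆ = √(M_UF₆/M_X).
1.24 = √(352.02/M_X)
M_X = 352.02 / 1.24² = 352.02 / 1.538 = 229 g/mol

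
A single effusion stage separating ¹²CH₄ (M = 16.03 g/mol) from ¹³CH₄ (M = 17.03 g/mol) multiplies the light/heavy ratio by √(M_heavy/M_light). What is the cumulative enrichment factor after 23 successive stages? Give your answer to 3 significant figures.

After 23 stages the ratio has grown by (√(17.03/16.03))^23 = (17.03/16.03)^(23/2).
= 1.06238^(23/2) = 2.01.

2.01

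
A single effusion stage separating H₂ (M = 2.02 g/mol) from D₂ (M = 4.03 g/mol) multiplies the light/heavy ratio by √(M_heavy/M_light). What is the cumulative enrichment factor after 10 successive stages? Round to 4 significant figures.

The single-stage factor is √(M_heavy/M_light), so 10 stages give [√(4.03/2.02)]^10 = (4.03/2.02)^(10/2).
= 1.99505^5 = 31.61.

31.61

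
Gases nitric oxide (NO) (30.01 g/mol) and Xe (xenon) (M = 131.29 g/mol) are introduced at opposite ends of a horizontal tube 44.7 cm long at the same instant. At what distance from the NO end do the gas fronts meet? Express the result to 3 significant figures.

30.2 cm

Distances travelled in equal time are proportional to diffusion rates, so d_NO/d_Xe = √(M_Xe/M_NO) = √(131.29/30.01) = 2.092.
With d_NO + d_Xe = 44.7 cm, d_Xe = 44.7/(1 + 2.092) = 14.46 cm.
d_NO = 44.7 − 14.46 = 30.2 cm.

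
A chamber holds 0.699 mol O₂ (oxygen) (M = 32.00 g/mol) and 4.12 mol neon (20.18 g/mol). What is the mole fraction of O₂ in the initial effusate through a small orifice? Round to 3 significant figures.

Effusion rate of each component ∝ n_i/√M_i (partial pressure × 1/√M).
So x_O₂ in the escaping gas = (n_O₂/√M_O₂) / Σ(n_i/√M_i)
= (0.699/√32.00) / (0.699/√32.00 + 4.12/√20.18) = 0.1236/(0.1236 + 0.9171) = 0.119.

0.119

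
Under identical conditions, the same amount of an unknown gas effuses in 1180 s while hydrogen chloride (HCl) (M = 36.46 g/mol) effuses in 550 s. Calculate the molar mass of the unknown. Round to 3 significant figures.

168 g/mol

Graham's law gives t_X/t_HCl = √(M_X/M_HCl).
1180/550 = 2.145 = √(M_X/36.46)
M_X = 36.46 × 2.145² = 36.46 × 4.603 = 168 g/mol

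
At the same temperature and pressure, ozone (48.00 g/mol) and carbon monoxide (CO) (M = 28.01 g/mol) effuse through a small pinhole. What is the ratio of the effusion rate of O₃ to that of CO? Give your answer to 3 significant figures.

Using Graham's law: rate_O₃/rate_CO = √(M_CO/M_O₃) = √(28.01/48.00) = √0.5835 = 0.764.

0.764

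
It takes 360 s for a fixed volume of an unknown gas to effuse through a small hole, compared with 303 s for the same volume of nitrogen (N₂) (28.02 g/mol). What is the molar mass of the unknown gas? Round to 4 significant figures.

Graham's law gives t_X/t_N₂ = √(M_X/M_N₂).
360/303 = 1.188 = √(M_X/28.02)
M_X = 28.02 × 1.188² = 28.02 × 1.412 = 39.55 g/mol

39.55 g/mol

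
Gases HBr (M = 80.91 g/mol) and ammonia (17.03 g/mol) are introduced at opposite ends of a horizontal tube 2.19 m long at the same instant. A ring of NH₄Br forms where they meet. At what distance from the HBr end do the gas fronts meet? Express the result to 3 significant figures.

The fronts meet when d_HBr + d_NH₃ = L with d_HBr/d_NH₃ = √(M_NH₃/M_HBr) (Graham's law). Here √(M_NH₃/M_HBr) = √(17.03/80.91) = 0.4588.
With d_HBr + d_NH₃ = 2.19 m, d_NH₃ = 2.19/(1 + 0.4588) = 1.501 m.
d_HBr = 2.19 − 1.501 = 0.689 m.

0.689 m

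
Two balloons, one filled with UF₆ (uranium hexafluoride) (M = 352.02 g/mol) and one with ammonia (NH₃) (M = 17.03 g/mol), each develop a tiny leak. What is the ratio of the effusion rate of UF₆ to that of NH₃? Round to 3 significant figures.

0.220

From Graham's law, rate_UF₆/rate_NH₃ = √(M_NH₃/M_UF₆) = √(17.03/352.02) = √0.04838 = 0.220.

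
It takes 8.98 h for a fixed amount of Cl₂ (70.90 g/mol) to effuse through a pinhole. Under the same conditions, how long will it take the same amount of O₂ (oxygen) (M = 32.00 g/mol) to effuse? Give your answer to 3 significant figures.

6.03 h

By Graham's law, t_O₂/t_Cl₂ = √(M_O₂/M_Cl₂) = √(32.00/70.90) = √0.4513 = 0.6718.
So the time for O₂ is 8.98 × 0.6718 = 6.03 h.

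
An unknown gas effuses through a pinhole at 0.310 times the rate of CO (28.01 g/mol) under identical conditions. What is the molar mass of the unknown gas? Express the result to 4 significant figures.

291.5 g/mol

From Graham's law, rate_X/rate_CO = √(M_CO/M_X).
0.310 = √(28.01/M_X)
M_X = 28.01 / 0.310² = 28.01 / 0.09610 = 291.5 g/mol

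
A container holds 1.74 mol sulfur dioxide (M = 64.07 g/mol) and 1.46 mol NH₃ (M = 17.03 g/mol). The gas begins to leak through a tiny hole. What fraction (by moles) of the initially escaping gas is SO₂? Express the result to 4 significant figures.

0.3806

The effusion rate of species i is ∝ p_i/√M_i ∝ n_i/√M_i.
So x_SO₂ in the escaping gas = (n_SO₂/√M_SO₂) / Σ(n_i/√M_i)
= (1.74/√64.07) / (1.74/√64.07 + 1.46/√17.03) = 0.2174/(0.2174 + 0.3538) = 0.3806.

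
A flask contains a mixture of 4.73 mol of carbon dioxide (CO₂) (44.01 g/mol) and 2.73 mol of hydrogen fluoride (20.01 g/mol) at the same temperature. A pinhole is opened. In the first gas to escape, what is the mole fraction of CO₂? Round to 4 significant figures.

Effusion rate of each component ∝ n_i/√M_i (partial pressure × 1/√M).
Mole fraction of CO₂ in the effusate = (n_CO₂/√M_CO₂) / (n_CO₂/√M_CO₂ + n_HF/√M_HF)
= (4.73/√44.01) / (4.73/√44.01 + 2.73/√20.01) = 0.7130/(0.7130 + 0.6103) = 0.5388.

0.5388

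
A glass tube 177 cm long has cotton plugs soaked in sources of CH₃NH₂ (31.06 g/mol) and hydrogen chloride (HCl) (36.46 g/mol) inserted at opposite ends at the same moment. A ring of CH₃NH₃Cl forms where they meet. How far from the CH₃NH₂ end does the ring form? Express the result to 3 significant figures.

92.0 cm

In equal time, each gas travels a distance ∝ its rate ∝ 1/√M, so d_CH₃NH₂/d_HCl = √(M_HCl/M_CH₃NH₂) = √(36.46/31.06) = 1.083.
With d_CH₃NH₂ + d_HCl = 177 cm, d_HCl = 177/(1 + 1.083) = 84.96 cm.
d_CH₃NH₂ = 177 − 84.96 = 92.0 cm.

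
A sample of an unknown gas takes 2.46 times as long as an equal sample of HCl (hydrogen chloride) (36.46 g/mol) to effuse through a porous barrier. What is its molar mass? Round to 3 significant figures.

221 g/mol

Using Graham's law: t_X/t_HCl = √(M_X/M_HCl).
2.46 = √(M_X/36.46)
M_X = 36.46 × 2.46² = 36.46 × 6.052 = 221 g/mol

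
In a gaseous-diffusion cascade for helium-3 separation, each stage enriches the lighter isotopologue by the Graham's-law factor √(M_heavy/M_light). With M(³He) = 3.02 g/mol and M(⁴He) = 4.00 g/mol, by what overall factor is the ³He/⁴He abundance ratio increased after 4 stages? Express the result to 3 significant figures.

1.75

Each stage multiplies the ratio by α = √(4.00/3.02), so after 4 stages the overall factor is α^4 = (4.00/3.02)^(4/2).
= 1.32450^2 = 1.75.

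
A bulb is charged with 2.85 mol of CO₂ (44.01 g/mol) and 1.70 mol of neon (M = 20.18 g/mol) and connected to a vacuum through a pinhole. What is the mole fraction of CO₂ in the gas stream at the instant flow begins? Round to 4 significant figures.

Rate_i ∝ x_i/√M_i (Graham's law weighted by mole fraction), so the effusate composition follows n_i/√M_i.
Mole fraction of CO₂ in the effusate = (n_CO₂/√M_CO₂) / (n_CO₂/√M_CO₂ + n_Ne/√M_Ne)
= (2.85/√44.01) / (2.85/√44.01 + 1.70/√20.18) = 0.4296/(0.4296 + 0.3784) = 0.5317.

0.5317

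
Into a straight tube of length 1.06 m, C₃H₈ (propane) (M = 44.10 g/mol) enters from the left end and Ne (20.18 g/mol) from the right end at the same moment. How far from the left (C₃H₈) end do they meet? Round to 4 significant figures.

Graham's law gives d_C₃H₈/d_Ne = rate_C₃H₈/rate_Ne = √(M_Ne/M_C₃H₈) = √(20.18/44.10) = 0.6765.
With d_C₃H₈ + d_Ne = 1.06 m, d_Ne = 1.06/(1 + 0.6765) = 0.6323 m.
d_C₃H₈ = 1.06 − 0.6323 = 0.4277 m.

0.4277 m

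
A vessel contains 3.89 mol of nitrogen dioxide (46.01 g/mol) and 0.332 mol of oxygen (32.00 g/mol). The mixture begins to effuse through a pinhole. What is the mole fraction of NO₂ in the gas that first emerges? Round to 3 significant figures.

The effusion rate of species i is ∝ p_i/√M_i ∝ n_i/√M_i.
Mole fraction of NO₂ in the effusate = (n_NO₂/√M_NO₂) / (n_NO₂/√M_NO₂ + n_O₂/√M_O₂)
= (3.89/√46.01) / (3.89/√46.01 + 0.332/√32.00) = 0.5735/(0.5735 + 0.05869) = 0.907.

0.907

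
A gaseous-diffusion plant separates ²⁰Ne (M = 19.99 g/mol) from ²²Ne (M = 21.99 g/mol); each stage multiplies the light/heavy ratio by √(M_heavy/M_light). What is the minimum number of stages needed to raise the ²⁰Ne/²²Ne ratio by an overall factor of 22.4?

Per stage α = (21.99/19.99)^(1/2) = 1.10005^0.5, giving ln α = 0.04768.
Need α^N ≥ 22.4 ⇒ N ≥ ln(22.4) / ln α = 3.109 / 0.04768 = 65.21.
Minimum whole number of stages: N = 66.

66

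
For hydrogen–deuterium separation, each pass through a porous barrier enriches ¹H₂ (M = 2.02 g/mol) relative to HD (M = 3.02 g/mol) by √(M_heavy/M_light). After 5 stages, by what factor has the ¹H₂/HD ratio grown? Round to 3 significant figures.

2.73

Each stage multiplies the ratio by α = √(3.02/2.02), so after 5 stages the overall factor is α^5 = (3.02/2.02)^(5/2).
= 1.49505^(5/2) = 2.73.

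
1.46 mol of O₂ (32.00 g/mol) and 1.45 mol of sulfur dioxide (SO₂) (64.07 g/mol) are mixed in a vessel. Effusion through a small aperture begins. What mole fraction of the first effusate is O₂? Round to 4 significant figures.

Rate_i ∝ x_i/√M_i (Graham's law weighted by mole fraction), so the effusate composition follows n_i/√M_i.
So x_O₂ in the escaping gas = (n_O₂/√M_O₂) / Σ(n_i/√M_i)
= (1.46/√32.00) / (1.46/√32.00 + 1.45/√64.07) = 0.2581/(0.2581 + 0.1812) = 0.5876.

0.5876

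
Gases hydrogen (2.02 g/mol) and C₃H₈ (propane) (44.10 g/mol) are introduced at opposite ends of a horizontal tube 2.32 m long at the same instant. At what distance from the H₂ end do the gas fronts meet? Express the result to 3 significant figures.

The fronts meet when d_H₂ + d_C₃H₈ = L with d_H₂/d_C₃H₈ = √(M_C₃H₈/M_H₂) (Graham's law). Here √(M_C₃H₈/M_H₂) = √(44.10/2.02) = 4.672.
With d_H₂ + d_C₃H₈ = 2.32 m, d_C₃H₈ = 2.32/(1 + 4.672) = 0.4090 m.
d_H₂ = 2.32 − 0.4090 = 1.91 m.

1.91 m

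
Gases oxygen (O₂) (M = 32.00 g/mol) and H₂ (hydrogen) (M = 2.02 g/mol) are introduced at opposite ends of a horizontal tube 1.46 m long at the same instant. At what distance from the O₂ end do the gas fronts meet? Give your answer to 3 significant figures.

0.293 m

Distances travelled in equal time are proportional to diffusion rates, so d_O₂/d_H₂ = √(M_H₂/M_O₂) = √(2.02/32.00) = 0.2512.
With d_O₂ + d_H₂ = 1.46 m, d_H₂ = 1.46/(1 + 0.2512) = 1.167 m.
d_O₂ = 1.46 − 1.167 = 0.293 m.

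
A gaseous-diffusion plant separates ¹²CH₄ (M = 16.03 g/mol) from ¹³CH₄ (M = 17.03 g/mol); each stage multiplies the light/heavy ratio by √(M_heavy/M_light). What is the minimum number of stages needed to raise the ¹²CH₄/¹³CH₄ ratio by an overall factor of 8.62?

72

Per stage α = (17.03/16.03)^(1/2) = 1.06238^0.5, giving ln α = 0.03026.
Need α^N ≥ 8.62 ⇒ N ≥ ln(8.62) / ln α = 2.154 / 0.03026 = 71.19.
So at least 72 stages are needed.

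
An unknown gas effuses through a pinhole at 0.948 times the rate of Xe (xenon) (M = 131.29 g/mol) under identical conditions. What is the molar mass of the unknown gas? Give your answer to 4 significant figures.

Since effusion rate ∝ 1/√M, rate_X/rate_Xe = √(M_Xe/M_X).
0.948 = √(131.29/M_X)
M_X = 131.29 / 0.948² = 131.29 / 0.8987 = 146.1 g/mol

146.1 g/mol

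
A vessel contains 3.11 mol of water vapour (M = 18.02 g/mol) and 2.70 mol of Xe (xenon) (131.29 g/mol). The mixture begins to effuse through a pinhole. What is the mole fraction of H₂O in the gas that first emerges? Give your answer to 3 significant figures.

0.757

Each component's effusion rate ∝ (its partial pressure)·(1/√M) ∝ n_i/√M_i.
So x_H₂O in the escaping gas = (n_H₂O/√M_H₂O) / Σ(n_i/√M_i)
= (3.11/√18.02) / (3.11/√18.02 + 2.70/√131.29) = 0.7326/(0.7326 + 0.2356) = 0.757.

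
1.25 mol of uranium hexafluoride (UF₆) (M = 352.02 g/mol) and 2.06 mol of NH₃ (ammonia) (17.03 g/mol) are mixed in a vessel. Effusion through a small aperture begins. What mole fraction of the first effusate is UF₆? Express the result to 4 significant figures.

0.1177

Effusion rate of each component ∝ n_i/√M_i (partial pressure × 1/√M).
Mole fraction of UF₆ in the effusate = (n_UF₆/√M_UF₆) / (n_UF₆/√M_UF₆ + n_NH₃/√M_NH₃)
= (1.25/√352.02) / (1.25/√352.02 + 2.06/√17.03) = 0.06662/(0.06662 + 0.4992) = 0.1177.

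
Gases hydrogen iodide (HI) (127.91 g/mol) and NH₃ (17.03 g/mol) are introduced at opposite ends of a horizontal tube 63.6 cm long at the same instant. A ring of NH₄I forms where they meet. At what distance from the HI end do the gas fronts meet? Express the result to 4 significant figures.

17.00 cm

In equal time, each gas travels a distance ∝ its rate ∝ 1/√M, so d_HI/d_NH₃ = √(M_NH₃/M_HI) = √(17.03/127.91) = 0.3649.
With d_HI + d_NH₃ = 63.6 cm, d_NH₃ = 63.6/(1 + 0.3649) = 46.60 cm.
d_HI = 63.6 − 46.60 = 17.00 cm.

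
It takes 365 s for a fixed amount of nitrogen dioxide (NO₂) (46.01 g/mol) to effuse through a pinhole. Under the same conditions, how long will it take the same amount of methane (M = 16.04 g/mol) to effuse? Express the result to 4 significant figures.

Graham's law gives t_CH₄/t_NO₂ = √(M_CH₄/M_NO₂) = √(16.04/46.01) = √0.3486 = 0.5904.
So the time for CH₄ is 365 × 0.5904 = 215.5 s.

215.5 s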